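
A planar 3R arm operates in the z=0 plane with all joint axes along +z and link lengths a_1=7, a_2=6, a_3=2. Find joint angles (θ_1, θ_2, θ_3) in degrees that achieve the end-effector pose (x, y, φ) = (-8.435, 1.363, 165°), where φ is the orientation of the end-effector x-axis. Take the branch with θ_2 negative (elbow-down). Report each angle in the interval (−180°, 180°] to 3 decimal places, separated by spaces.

wrist centre = target − a_3·(cos φ, sin φ) = (-6.5031, 0.8454)
cos θ_2 = (43.0056−7²−6²)/(2·7·6) = -0.4999; θ_2 = -119.9956° (elbow-down)
β = atan2(0.8454,-6.5031) = 172.5935°; ψ = atan2(-5.1964,4.0004) = -52.4094°
θ_1 = β − ψ = 225.0029°
θ_3 = φ − θ_1 − θ_2 = 59.9927° (wrapped to (-180°,180°])

-134.997 -119.996 59.993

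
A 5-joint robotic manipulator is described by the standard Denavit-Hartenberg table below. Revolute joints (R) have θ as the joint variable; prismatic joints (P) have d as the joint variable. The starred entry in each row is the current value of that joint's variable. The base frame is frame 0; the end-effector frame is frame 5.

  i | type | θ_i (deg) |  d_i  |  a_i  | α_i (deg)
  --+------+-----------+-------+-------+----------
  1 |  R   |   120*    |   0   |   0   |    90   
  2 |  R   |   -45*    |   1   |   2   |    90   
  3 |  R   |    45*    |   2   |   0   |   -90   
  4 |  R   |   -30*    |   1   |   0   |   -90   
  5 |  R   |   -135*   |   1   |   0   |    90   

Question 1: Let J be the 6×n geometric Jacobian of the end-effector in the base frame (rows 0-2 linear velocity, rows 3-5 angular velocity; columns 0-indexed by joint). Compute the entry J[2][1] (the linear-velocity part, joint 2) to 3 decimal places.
0.362

axis z_1 = (0.8660,0.5000,0.0000); lever o_n−o_1 = (1.6034,1.3442,-1.9661)
cross product → J_v[:, 1] = (-0.9830,1.7027,0.3624)
J_ω[:, 1] = z_1
entry J[2][1] = 0.3624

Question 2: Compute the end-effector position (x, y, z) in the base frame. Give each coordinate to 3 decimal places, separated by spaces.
after link 1: o_1 = (0.0000, 0.0000, 0.0000)
after link 2: o_2 = (0.1589, 1.7247, -1.4142)
after link 3: o_3 = (0.8660, 0.5000, -2.8284)
after link 4: o_4 = (1.7284, 0.4205, -2.3284)
after link 5: o_5 = (1.6034, 1.3442, -1.9661)

1.603 1.344 -1.966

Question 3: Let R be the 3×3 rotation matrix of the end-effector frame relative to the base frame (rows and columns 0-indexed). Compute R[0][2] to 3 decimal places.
End-effector z-axis (col 2 of R) = (-0.9567,-0.2090,0.2026)
R[0][2] = -0.9567

-0.957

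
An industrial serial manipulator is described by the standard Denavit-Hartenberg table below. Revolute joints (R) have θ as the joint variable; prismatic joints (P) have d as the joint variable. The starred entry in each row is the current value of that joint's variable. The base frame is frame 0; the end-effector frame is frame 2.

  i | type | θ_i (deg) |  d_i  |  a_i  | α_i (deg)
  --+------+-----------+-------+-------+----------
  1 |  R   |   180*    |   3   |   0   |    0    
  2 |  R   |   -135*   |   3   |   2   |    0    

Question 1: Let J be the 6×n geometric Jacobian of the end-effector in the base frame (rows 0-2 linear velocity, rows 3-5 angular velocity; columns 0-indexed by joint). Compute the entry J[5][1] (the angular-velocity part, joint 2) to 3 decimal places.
axis z_1 = (0.0000,0.0000,1.0000); lever o_n−o_1 = (1.4142,1.4142,3.0000)
cross product → J_v[:, 1] = (-1.4142,1.4142,0.0000)
J_ω[:, 1] = z_1
entry J[5][1] = 1.0000

1.000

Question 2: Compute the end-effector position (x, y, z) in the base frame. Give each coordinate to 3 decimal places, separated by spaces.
after link 1: o_1 = (0.0000, 0.0000, 3.0000)
after link 2: o_2 = (1.4142, 1.4142, 6.0000)

1.414 1.414 6.000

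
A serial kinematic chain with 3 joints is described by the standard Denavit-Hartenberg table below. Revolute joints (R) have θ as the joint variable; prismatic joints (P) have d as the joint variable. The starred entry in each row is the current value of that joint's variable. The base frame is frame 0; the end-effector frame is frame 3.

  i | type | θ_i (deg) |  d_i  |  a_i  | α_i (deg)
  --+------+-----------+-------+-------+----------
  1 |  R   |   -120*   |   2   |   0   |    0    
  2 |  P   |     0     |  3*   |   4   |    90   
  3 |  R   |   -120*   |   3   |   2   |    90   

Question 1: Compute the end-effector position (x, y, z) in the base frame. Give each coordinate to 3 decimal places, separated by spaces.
-4.098 -1.098 3.268

after link 1: o_1 = (0.0000, 0.0000, 2.0000)
after link 2: o_2 = (-2.0000, -3.4641, 5.0000)
after link 3: o_3 = (-4.0981, -1.0981, 3.2679)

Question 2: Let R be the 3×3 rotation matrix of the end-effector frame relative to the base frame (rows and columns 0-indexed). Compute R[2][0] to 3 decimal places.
End-effector x-axis (col 0 of R) = (0.2500,0.4330,-0.8660)
R[2][0] = -0.8660

-0.866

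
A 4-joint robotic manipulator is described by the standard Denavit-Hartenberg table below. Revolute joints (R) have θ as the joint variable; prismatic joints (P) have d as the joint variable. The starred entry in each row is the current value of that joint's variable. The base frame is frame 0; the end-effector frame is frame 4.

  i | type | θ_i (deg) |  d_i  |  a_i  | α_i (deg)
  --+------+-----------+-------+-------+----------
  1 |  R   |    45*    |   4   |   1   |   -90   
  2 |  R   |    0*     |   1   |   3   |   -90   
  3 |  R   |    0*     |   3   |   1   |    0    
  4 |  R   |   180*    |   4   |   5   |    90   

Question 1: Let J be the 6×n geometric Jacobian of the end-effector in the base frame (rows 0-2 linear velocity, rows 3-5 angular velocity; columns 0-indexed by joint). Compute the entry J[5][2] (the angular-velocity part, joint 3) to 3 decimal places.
axis z_2 = (-0.0000,0.0000,-1.0000); lever o_n−o_2 = (-2.8284,-2.8284,-7.0000)
cross product → J_v[:, 2] = (-2.8284,2.8284,0.0000)
J_ω[:, 2] = z_2
entry J[5][2] = -1.0000

-1.000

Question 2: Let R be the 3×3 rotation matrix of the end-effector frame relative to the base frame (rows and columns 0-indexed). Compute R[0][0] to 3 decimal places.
End-effector x-axis (col 0 of R) = (-0.7071,-0.7071,-0.0000)
R[0][0] = -0.7071

-0.707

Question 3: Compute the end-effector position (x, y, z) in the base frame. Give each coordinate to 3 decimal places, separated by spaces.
-0.707 0.707 -3.000

after link 1: o_1 = (0.7071, 0.7071, 4.0000)
after link 2: o_2 = (2.1213, 3.5355, 4.0000)
after link 3: o_3 = (2.8284, 4.2426, 1.0000)
after link 4: o_4 = (-0.7071, 0.7071, -3.0000)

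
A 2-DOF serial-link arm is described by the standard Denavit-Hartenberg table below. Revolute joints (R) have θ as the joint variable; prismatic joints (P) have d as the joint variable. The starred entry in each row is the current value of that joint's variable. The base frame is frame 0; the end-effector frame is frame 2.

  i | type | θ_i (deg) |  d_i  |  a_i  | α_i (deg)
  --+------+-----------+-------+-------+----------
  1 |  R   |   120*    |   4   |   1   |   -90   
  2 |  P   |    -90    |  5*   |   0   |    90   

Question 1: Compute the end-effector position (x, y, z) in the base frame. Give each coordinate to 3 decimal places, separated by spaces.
after link 1: o_1 = (-0.5000, 0.8660, 4.0000)
after link 2: o_2 = (-4.8301, -1.6340, 4.0000)

-4.830 -1.634 4.000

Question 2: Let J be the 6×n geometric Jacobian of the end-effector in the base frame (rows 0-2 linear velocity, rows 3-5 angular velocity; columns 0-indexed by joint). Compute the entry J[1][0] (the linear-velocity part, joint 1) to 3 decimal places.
axis z_0 = ẑ; lever o_n−o_0 = (-4.8301,-1.6340,4.0000)
cross product → J_v[:, 0] = (1.6340,-4.8301,0.0000)
J_ω[:, 0] = z_0
entry J[1][0] = -4.8301

-4.830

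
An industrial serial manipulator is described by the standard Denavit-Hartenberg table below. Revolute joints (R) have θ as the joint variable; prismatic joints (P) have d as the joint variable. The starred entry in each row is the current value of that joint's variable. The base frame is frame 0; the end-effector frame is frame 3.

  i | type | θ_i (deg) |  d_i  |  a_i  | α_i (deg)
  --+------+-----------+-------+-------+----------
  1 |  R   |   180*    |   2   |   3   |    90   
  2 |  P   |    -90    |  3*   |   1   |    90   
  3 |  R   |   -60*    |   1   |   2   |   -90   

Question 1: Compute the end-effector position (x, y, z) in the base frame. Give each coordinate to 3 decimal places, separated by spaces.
after link 1: o_1 = (-3.0000, 0.0000, 2.0000)
after link 2: o_2 = (-3.0000, 3.0000, 1.0000)
after link 3: o_3 = (-2.0000, 1.2679, -0.0000)

-2.000 1.268 -0.000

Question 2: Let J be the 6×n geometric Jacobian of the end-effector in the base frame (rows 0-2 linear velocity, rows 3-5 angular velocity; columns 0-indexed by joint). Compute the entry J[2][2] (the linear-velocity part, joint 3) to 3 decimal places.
-1.732

axis z_2 = (1.0000,-0.0000,-0.0000); lever o_n−o_2 = (1.0000,-1.7321,-1.0000)
cross product → J_v[:, 2] = (-0.0000,1.0000,-1.7321)
J_ω[:, 2] = z_2
entry J[2][2] = -1.7321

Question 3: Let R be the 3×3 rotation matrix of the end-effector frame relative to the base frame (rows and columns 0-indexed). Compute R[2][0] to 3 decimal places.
-0.500

End-effector x-axis (col 0 of R) = (-0.0000,-0.8660,-0.5000)
R[2][0] = -0.5000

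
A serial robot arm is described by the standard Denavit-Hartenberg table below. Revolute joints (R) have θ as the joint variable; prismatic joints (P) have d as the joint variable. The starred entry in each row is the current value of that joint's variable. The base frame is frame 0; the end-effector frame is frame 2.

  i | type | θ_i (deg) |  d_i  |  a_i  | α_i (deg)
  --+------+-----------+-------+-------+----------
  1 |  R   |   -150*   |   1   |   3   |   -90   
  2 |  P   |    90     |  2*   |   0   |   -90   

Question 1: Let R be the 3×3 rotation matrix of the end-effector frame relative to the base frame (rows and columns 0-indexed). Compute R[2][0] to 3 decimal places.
End-effector x-axis (col 0 of R) = (-0.0000,-0.0000,-1.0000)
R[2][0] = -1.0000

-1.000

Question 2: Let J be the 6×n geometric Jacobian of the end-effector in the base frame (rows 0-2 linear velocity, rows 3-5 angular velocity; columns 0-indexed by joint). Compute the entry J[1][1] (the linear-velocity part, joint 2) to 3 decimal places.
-0.866

prismatic axis z_1 = (0.5000,-0.8660,0.0000)
J_v[:, 1] = z_1; J_ω[:, 1] = (0,0,0)
entry J[1][1] = -0.8660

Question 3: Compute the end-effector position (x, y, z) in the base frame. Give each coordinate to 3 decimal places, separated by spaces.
-1.598 -3.232 1.000

after link 1: o_1 = (-2.5981, -1.5000, 1.0000)
after link 2: o_2 = (-1.5981, -3.2321, 1.0000)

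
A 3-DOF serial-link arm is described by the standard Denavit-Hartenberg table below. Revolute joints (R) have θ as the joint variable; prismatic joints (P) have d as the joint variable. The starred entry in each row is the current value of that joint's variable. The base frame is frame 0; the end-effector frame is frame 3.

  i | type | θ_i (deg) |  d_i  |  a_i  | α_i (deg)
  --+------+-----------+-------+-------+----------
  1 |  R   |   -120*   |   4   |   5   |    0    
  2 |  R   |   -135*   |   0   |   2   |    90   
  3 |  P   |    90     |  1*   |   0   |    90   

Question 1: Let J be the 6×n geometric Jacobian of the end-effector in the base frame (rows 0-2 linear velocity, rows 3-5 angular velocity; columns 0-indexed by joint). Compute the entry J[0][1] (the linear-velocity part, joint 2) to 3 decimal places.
-2.191

axis z_1 = (0.0000,0.0000,1.0000); lever o_n−o_1 = (0.4483,2.1907,0.0000)
cross product → J_v[:, 1] = (-2.1907,0.4483,0.0000)
J_ω[:, 1] = z_1
entry J[0][1] = -2.1907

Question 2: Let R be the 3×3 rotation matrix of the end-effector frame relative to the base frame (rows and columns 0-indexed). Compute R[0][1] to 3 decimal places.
End-effector y-axis (col 1 of R) = (0.9659,0.2588,0.0000)
R[0][1] = 0.9659

0.966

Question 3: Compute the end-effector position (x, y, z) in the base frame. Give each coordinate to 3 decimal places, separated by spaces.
-2.052 -2.139 4.000

after link 1: o_1 = (-2.5000, -4.3301, 4.0000)
after link 2: o_2 = (-3.0176, -2.3983, 4.0000)
after link 3: o_3 = (-2.0517, -2.1395, 4.0000)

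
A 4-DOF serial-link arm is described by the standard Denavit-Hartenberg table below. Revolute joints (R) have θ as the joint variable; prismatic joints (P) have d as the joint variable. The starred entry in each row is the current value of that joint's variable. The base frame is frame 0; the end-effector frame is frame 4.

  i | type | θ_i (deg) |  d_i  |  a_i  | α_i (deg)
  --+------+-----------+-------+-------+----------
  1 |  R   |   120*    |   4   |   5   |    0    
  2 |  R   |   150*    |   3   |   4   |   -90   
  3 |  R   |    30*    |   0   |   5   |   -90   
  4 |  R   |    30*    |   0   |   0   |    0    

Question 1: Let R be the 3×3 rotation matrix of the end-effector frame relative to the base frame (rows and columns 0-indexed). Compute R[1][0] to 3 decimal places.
End-effector x-axis (col 0 of R) = (-0.5000,-0.7500,-0.4330)
R[1][0] = -0.7500

-0.750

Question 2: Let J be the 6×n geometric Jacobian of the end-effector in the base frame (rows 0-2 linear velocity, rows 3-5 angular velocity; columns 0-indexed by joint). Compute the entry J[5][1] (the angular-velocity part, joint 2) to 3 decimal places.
1.000

axis z_1 = (0.0000,0.0000,1.0000); lever o_n−o_1 = (-0.0000,-8.3301,0.5000)
cross product → J_v[:, 1] = (8.3301,-0.0000,0.0000)
J_ω[:, 1] = z_1
entry J[5][1] = 1.0000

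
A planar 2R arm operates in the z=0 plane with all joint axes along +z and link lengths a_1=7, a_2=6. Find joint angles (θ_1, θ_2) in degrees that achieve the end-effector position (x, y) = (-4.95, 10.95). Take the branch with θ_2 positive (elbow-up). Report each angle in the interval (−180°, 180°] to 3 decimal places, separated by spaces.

cos θ_2 = (144.4050−7²−6²)/(2·7·6) = 0.7072; θ_2 = 44.9923° (elbow-up)
β = atan2(10.9500,-4.9500) = 114.3256°; ψ = atan2(4.2421,11.2432) = 20.6715°
θ_1 = β − ψ = 93.6541°

93.654 44.992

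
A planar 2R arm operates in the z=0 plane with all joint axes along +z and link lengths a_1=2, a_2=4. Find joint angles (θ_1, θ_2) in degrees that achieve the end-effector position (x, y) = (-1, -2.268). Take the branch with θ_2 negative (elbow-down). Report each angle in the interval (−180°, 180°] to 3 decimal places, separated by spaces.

12.410 -149.998

cos θ_2 = (6.1438−2²−4²)/(2·2·4) = -0.8660; θ_2 = -149.9983° (elbow-down)
β = atan2(-2.2680,-1.0000) = -113.7935°; ψ = atan2(-2.0001,-1.4640) = -126.2036°
θ_1 = β − ψ = 12.4101°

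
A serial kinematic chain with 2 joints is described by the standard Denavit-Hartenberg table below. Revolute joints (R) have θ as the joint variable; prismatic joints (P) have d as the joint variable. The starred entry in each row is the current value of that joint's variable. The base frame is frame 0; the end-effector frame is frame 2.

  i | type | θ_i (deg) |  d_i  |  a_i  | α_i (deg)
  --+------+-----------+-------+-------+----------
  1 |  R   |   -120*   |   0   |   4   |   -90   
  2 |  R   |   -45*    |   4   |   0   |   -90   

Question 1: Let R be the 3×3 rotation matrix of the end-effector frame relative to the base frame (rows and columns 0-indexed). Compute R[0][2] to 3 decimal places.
End-effector z-axis (col 2 of R) = (-0.3536,-0.6124,-0.7071)
R[0][2] = -0.3536

-0.354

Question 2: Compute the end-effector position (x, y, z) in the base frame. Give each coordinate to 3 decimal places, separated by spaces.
after link 1: o_1 = (-2.0000, -3.4641, 0.0000)
after link 2: o_2 = (1.4641, -5.4641, 0.0000)

1.464 -5.464 0.000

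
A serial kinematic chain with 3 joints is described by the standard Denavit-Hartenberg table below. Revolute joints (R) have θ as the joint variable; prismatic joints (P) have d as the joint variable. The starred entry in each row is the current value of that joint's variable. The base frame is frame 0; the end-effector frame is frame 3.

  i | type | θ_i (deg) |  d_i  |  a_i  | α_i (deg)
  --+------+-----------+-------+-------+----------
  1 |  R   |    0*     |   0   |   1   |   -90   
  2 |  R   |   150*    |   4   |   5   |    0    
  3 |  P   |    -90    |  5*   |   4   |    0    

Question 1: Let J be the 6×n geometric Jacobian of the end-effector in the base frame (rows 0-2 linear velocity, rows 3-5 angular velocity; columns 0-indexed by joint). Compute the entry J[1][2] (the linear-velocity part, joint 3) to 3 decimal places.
prismatic axis z_2 = (0.0000,1.0000,0.0000)
J_v[:, 2] = z_2; J_ω[:, 2] = (0,0,0)
entry J[1][2] = 1.0000

1.000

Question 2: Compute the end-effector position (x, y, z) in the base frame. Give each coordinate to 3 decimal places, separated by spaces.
after link 1: o_1 = (1.0000, 0.0000, 0.0000)
after link 2: o_2 = (-3.3301, 4.0000, -2.5000)
after link 3: o_3 = (-1.3301, 9.0000, -5.9641)

-1.330 9.000 -5.964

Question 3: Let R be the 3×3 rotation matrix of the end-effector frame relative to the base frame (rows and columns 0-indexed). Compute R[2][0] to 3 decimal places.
-0.866

End-effector x-axis (col 0 of R) = (0.5000,0.0000,-0.8660)
R[2][0] = -0.8660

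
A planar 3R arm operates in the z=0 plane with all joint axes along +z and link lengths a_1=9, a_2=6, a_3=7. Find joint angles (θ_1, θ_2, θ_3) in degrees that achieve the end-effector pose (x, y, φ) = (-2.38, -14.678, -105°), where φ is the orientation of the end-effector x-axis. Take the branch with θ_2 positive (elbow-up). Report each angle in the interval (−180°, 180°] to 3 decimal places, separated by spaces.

wrist centre = target − a_3·(cos φ, sin φ) = (-0.5683, -7.9165)
cos θ_2 = (62.9942−9²−6²)/(2·9·6) = -0.5001; θ_2 = 120.0036° (elbow-up)
β = atan2(-7.9165,-0.5683) = -94.1058°; ψ = atan2(5.1960,5.9997) = 40.8939°
θ_1 = β − ψ = -134.9997°
θ_3 = φ − θ_1 − θ_2 = -90.0039° (wrapped to (-180°,180°])

-135.000 120.004 -90.004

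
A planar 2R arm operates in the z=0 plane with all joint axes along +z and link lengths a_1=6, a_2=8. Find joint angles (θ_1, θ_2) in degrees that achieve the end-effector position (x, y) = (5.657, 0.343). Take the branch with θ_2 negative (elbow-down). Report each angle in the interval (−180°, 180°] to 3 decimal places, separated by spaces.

89.997 -134.999

cos θ_2 = (32.1193−6²−8²)/(2·6·8) = -0.7071; θ_2 = -134.9987° (elbow-down)
β = atan2(0.3430,5.6570) = 3.4698°; ψ = atan2(-5.6570,0.3433) = -86.5275°
θ_1 = β − ψ = 89.9972°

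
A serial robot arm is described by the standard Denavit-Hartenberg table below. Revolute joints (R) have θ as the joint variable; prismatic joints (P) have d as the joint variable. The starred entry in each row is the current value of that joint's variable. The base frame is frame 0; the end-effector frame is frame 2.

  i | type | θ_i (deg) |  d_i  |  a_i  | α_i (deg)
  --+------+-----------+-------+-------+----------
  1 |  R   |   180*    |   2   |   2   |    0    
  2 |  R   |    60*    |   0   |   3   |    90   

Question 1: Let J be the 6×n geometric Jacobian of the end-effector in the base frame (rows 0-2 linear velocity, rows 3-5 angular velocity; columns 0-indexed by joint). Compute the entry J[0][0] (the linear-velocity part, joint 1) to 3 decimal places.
axis z_0 = ẑ; lever o_n−o_0 = (-3.5000,-2.5981,2.0000)
cross product → J_v[:, 0] = (2.5981,-3.5000,0.0000)
J_ω[:, 0] = z_0
entry J[0][0] = 2.5981

2.598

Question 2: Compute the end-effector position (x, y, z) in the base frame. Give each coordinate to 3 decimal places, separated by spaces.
-3.500 -2.598 2.000

after link 1: o_1 = (-2.0000, 0.0000, 2.0000)
after link 2: o_2 = (-3.5000, -2.5981, 2.0000)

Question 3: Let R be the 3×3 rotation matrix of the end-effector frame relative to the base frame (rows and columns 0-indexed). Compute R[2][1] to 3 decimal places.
End-effector y-axis (col 1 of R) = (0.0000,-0.0000,1.0000)
R[2][1] = 1.0000

1.000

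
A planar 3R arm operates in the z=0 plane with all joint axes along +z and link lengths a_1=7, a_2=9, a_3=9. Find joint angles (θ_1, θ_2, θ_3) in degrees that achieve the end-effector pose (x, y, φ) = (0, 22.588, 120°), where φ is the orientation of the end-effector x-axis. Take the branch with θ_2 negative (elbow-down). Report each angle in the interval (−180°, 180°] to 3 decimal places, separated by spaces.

wrist centre = target − a_3·(cos φ, sin φ) = (4.5000, 14.7938)
cos θ_2 = (239.1057−7²−9²)/(2·7·9) = 0.8659; θ_2 = -30.0123° (elbow-down)
β = atan2(14.7938,4.5000) = 73.0812°; ψ = atan2(-4.5017,14.7933) = -16.9253°
θ_1 = β − ψ = 90.0065°
θ_3 = φ − θ_1 − θ_2 = 60.0058° (wrapped to (-180°,180°])

90.006 -30.012 60.006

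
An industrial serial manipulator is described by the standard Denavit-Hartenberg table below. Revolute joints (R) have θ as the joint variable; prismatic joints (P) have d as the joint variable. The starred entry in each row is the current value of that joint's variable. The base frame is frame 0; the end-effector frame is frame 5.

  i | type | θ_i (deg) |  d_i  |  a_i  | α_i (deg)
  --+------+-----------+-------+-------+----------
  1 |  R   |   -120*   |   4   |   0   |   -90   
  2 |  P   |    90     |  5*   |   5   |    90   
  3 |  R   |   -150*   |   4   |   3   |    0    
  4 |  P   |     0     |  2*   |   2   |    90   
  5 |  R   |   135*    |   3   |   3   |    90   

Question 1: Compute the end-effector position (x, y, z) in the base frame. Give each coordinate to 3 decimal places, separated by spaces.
1.273 -10.113 2.993

after link 1: o_1 = (0.0000, 0.0000, 4.0000)
after link 2: o_2 = (4.3301, -2.5000, -1.0000)
after link 3: o_3 = (1.0311, -5.2141, 1.5981)
after link 4: o_4 = (-0.8349, -6.4462, 3.3301)
after link 5: o_5 = (1.2730, -10.1126, 2.9930)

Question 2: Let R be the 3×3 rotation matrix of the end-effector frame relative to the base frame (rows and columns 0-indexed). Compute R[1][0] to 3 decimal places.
End-effector x-axis (col 0 of R) = (-0.0474,-0.7891,-0.6124)
R[1][0] = -0.7891

-0.789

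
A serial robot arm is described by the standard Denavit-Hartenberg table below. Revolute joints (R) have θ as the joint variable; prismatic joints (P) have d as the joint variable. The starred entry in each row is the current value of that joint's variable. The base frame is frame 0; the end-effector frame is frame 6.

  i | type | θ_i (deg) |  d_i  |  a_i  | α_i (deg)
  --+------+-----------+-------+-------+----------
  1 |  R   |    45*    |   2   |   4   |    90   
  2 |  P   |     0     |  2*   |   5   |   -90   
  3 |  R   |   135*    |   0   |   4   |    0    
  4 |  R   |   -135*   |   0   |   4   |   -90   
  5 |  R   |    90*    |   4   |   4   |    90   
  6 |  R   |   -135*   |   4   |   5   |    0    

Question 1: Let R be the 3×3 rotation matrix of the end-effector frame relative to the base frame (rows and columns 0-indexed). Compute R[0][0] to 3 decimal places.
0.500

End-effector x-axis (col 0 of R) = (0.5000,-0.5000,0.7071)
R[0][0] = 0.5000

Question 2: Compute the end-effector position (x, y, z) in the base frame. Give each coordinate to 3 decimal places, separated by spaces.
after link 1: o_1 = (2.8284, 2.8284, 2.0000)
after link 2: o_2 = (7.7782, 4.9497, 2.0000)
after link 3: o_3 = (3.7782, 4.9497, 2.0000)
after link 4: o_4 = (6.6066, 7.7782, 2.0000)
after link 5: o_5 = (3.7782, 10.6066, -2.0000)
after link 6: o_6 = (9.1066, 10.9350, 1.5355)

9.107 10.935 1.536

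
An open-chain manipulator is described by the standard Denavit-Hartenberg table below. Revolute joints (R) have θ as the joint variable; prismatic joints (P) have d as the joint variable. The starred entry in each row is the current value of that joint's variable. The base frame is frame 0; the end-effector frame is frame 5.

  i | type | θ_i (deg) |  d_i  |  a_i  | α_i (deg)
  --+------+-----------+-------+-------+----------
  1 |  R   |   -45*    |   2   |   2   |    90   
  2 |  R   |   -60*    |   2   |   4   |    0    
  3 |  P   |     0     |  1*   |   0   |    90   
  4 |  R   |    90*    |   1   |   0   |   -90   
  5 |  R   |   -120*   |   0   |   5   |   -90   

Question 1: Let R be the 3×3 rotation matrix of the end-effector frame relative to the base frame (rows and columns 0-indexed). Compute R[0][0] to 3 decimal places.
End-effector x-axis (col 0 of R) = (-0.1768,0.8839,-0.4330)
R[0][0] = -0.1768

-0.177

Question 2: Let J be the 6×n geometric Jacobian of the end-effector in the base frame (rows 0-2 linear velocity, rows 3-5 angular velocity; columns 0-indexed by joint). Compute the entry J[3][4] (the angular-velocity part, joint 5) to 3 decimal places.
axis z_4 = (-0.3536,0.3536,0.8660); lever o_n−o_4 = (-0.8839,4.4194,-2.1651)
cross product → J_v[:, 4] = (-4.5928,-1.5309,-1.2500)
J_ω[:, 4] = z_4
entry J[3][4] = -0.3536

-0.354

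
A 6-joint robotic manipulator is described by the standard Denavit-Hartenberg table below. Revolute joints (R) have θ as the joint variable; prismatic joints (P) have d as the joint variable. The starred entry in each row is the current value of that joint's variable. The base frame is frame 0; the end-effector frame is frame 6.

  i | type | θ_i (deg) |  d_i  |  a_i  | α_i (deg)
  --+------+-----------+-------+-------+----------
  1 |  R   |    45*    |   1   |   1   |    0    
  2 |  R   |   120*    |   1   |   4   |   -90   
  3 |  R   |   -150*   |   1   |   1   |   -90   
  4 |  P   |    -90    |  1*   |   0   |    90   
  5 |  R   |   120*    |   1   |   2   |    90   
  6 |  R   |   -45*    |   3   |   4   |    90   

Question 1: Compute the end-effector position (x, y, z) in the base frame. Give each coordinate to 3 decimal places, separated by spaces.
after link 1: o_1 = (0.7071, 0.7071, 1.0000)
after link 2: o_2 = (-3.1566, 1.7424, 2.0000)
after link 3: o_3 = (-2.5789, 0.5523, 2.5000)
after link 4: o_4 = (-3.0619, 0.6817, 3.3660)
after link 5: o_5 = (-4.4761, 2.0959, 4.3660)
after link 6: o_6 = (-4.3239, 0.8295, 9.2006)

-4.324 0.830 9.201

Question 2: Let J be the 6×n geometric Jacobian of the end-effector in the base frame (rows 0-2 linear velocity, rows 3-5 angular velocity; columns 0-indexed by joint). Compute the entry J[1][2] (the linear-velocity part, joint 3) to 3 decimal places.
1.864

axis z_2 = (-0.2588,-0.9659,0.0000); lever o_n−o_2 = (-1.1673,-0.9128,7.2006)
cross product → J_v[:, 2] = (-6.9552,1.8637,-0.8913)
J_ω[:, 2] = z_2
entry J[1][2] = 1.8637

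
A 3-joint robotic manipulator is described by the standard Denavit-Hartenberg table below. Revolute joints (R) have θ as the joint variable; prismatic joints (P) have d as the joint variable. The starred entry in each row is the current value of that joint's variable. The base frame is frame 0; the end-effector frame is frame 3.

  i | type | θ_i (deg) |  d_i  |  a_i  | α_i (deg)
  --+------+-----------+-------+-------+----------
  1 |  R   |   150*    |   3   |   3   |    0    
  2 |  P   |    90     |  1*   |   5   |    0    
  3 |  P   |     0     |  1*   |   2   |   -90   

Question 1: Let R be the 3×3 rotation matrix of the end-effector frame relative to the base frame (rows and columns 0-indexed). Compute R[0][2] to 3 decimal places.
End-effector z-axis (col 2 of R) = (0.8660,-0.5000,0.0000)
R[0][2] = 0.8660

0.866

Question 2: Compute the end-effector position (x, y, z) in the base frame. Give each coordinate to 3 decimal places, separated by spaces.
-6.098 -4.562 5.000

after link 1: o_1 = (-2.5981, 1.5000, 3.0000)
after link 2: o_2 = (-5.0981, -2.8301, 4.0000)
after link 3: o_3 = (-6.0981, -4.5622, 5.0000)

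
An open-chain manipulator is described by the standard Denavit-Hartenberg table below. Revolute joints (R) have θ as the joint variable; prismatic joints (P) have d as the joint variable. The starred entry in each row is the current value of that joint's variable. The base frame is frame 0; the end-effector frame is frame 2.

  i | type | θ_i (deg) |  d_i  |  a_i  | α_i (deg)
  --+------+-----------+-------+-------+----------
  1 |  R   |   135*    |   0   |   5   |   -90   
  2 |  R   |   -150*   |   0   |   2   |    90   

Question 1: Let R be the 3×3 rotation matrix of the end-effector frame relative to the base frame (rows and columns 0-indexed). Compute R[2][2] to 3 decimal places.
End-effector z-axis (col 2 of R) = (0.3536,-0.3536,-0.8660)
R[2][2] = -0.8660

-0.866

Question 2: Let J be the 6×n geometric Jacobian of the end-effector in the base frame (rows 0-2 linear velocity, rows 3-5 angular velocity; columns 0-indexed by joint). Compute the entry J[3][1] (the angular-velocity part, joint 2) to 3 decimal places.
axis z_1 = (-0.7071,-0.7071,0.0000); lever o_n−o_1 = (1.2247,-1.2247,1.0000)
cross product → J_v[:, 1] = (-0.7071,0.7071,1.7321)
J_ω[:, 1] = z_1
entry J[3][1] = -0.7071

-0.707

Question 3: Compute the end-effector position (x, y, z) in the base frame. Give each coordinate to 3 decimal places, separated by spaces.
-2.311 2.311 1.000

after link 1: o_1 = (-3.5355, 3.5355, 0.0000)
after link 2: o_2 = (-2.3108, 2.3108, 1.0000)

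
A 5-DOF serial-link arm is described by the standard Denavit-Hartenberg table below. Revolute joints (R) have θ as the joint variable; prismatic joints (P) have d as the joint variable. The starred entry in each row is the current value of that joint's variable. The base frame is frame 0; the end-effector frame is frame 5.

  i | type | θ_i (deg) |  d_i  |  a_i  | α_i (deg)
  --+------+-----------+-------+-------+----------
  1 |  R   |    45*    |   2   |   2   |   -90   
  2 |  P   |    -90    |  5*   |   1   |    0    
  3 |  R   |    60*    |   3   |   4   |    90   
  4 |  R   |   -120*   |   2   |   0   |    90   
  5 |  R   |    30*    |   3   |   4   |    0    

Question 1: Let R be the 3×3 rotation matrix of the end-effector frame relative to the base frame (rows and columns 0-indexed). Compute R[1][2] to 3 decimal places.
-0.177

End-effector z-axis (col 2 of R) = (-0.8839,-0.1768,-0.4330)
R[1][2] = -0.1768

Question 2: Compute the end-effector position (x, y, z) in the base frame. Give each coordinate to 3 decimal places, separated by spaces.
-4.798 4.394 6.299

after link 1: o_1 = (1.4142, 1.4142, 2.0000)
after link 2: o_2 = (-2.1213, 4.9497, 3.0000)
after link 3: o_3 = (-1.7932, 9.5206, 5.0000)
after link 4: o_4 = (-2.5003, 8.8135, 6.7321)
after link 5: o_5 = (-4.7984, 4.3940, 6.2990)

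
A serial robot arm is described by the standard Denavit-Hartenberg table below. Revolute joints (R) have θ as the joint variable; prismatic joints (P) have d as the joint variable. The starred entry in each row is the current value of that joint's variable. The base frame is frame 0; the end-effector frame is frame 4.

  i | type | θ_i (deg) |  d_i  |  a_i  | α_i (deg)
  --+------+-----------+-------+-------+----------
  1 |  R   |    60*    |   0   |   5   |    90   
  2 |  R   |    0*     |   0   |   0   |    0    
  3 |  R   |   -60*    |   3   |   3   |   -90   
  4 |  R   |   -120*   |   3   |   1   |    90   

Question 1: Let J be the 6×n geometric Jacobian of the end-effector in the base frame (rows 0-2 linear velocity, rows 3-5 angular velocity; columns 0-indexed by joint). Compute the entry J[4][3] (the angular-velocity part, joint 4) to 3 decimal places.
axis z_3 = (0.4330,0.7500,0.5000); lever o_n−o_3 = (1.9240,1.6005,1.9330)
cross product → J_v[:, 3] = (0.6495,0.1250,-0.7500)
J_ω[:, 3] = z_3
entry J[4][3] = 0.7500

0.750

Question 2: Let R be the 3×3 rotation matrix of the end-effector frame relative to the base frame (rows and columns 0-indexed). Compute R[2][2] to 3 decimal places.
End-effector z-axis (col 2 of R) = (-0.6495,-0.1250,0.7500)
R[2][2] = 0.7500

0.750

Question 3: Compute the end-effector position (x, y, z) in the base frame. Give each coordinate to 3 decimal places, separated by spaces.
7.772 5.730 -0.665

after link 1: o_1 = (2.5000, 4.3301, 0.0000)
after link 2: o_2 = (2.5000, 4.3301, 0.0000)
after link 3: o_3 = (5.8481, 4.1292, -2.5981)
after link 4: o_4 = (7.7721, 5.7296, -0.6651)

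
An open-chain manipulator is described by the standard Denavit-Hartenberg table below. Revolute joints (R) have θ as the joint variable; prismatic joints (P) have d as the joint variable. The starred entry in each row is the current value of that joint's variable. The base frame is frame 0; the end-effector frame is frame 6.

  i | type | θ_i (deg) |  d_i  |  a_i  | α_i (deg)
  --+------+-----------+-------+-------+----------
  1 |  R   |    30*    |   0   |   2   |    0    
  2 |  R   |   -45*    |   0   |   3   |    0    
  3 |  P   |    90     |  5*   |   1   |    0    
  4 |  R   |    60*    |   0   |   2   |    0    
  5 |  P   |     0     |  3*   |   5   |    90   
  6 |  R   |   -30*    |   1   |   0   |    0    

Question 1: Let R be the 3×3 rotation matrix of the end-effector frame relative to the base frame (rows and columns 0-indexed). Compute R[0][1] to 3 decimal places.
End-effector y-axis (col 1 of R) = (-0.3536,0.3536,0.8660)
R[0][1] = -0.3536

-0.354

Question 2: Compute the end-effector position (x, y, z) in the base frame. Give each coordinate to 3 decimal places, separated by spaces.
after link 1: o_1 = (1.7321, 1.0000, 0.0000)
after link 2: o_2 = (4.6298, 0.2235, 0.0000)
after link 3: o_3 = (4.8886, 1.1895, 5.0000)
after link 4: o_4 = (3.4744, 2.6037, 5.0000)
after link 5: o_5 = (-0.0611, 6.1392, 8.0000)
after link 6: o_6 = (0.6460, 6.8463, 8.0000)

0.646 6.846 8.000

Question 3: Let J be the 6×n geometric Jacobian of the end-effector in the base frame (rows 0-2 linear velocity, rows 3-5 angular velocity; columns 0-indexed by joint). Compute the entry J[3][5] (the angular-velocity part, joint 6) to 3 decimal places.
axis z_5 = (0.7071,0.7071,0.0000); lever o_n−o_5 = (0.7071,0.7071,0.0000)
cross product → J_v[:, 5] = (-0.0000,0.0000,0.0000)
J_ω[:, 5] = z_5
entry J[3][5] = 0.7071

0.707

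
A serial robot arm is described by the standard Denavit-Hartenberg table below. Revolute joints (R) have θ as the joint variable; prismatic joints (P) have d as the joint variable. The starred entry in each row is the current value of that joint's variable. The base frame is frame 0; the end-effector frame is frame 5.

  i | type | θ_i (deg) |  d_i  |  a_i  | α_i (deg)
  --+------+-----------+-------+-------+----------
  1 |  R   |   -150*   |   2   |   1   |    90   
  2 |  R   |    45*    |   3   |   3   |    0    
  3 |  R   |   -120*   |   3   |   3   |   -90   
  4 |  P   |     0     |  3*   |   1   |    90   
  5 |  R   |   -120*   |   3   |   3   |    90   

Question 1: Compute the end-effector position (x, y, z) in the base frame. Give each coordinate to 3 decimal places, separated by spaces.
after link 1: o_1 = (-0.8660, -0.5000, 2.0000)
after link 2: o_2 = (-4.2031, 1.0374, 4.1213)
after link 3: o_3 = (-6.3756, 3.2473, 1.2235)
after link 4: o_4 = (-9.1093, 1.6690, 1.0341)
after link 5: o_5 = (-8.0997, 5.7159, 1.8105)

-8.100 5.716 1.811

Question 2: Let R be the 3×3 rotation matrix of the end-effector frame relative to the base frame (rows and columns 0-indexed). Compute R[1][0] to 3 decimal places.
0.483

End-effector x-axis (col 0 of R) = (0.8365,0.4830,0.2588)
R[1][0] = 0.4830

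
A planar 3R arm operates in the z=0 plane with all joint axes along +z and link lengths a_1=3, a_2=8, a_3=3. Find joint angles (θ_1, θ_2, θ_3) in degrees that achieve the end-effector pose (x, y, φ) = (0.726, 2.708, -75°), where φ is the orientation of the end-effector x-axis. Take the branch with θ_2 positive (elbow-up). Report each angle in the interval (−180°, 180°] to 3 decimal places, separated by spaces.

-43.977 150.008 178.969

wrist centre = target − a_3·(cos φ, sin φ) = (-0.0505, 5.6058)
cos θ_2 = (31.4273−3²−8²)/(2·3·8) = -0.8661; θ_2 = 150.0083° (elbow-up)
β = atan2(5.6058,-0.0505) = 90.5157°; ψ = atan2(3.9990,-3.9288) = 134.4926°
θ_1 = β − ψ = -43.9769°
θ_3 = φ − θ_1 − θ_2 = 178.9686° (wrapped to (-180°,180°])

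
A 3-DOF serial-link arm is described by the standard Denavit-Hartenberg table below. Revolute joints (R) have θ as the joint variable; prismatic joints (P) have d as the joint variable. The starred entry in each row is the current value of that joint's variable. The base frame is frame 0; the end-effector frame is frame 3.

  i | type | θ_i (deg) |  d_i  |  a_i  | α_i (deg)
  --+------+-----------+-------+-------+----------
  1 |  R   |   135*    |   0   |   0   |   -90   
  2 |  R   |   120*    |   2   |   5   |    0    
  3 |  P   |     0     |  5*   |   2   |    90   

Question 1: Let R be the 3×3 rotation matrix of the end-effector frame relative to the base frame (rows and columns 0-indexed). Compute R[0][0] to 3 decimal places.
End-effector x-axis (col 0 of R) = (0.3536,-0.3536,-0.8660)
R[0][0] = 0.3536

0.354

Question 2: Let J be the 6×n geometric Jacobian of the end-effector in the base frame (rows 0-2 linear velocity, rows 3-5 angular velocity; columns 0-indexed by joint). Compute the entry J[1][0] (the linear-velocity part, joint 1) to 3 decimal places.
axis z_0 = ẑ; lever o_n−o_0 = (-2.4749,-7.4246,-6.0622)
cross product → J_v[:, 0] = (7.4246,-2.4749,0.0000)
J_ω[:, 0] = z_0
entry J[1][0] = -2.4749

-2.475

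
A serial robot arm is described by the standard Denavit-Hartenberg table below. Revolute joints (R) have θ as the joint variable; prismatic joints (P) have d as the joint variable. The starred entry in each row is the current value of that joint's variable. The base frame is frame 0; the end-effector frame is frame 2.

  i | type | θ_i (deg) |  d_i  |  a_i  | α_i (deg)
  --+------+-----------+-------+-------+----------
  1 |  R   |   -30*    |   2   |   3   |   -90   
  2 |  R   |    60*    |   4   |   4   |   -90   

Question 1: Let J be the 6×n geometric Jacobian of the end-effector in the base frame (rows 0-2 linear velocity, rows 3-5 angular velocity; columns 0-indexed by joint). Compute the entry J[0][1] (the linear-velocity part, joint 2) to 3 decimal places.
-3.000

axis z_1 = (0.5000,0.8660,0.0000); lever o_n−o_1 = (3.7321,2.4641,-3.4641)
cross product → J_v[:, 1] = (-3.0000,1.7321,-2.0000)
J_ω[:, 1] = z_1
entry J[0][1] = -3.0000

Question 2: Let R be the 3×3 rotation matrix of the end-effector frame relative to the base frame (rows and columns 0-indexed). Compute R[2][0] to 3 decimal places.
End-effector x-axis (col 0 of R) = (0.4330,-0.2500,-0.8660)
R[2][0] = -0.8660

-0.866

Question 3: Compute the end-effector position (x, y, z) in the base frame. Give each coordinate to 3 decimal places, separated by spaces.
after link 1: o_1 = (2.5981, -1.5000, 2.0000)
after link 2: o_2 = (6.3301, 0.9641, -1.4641)

6.330 0.964 -1.464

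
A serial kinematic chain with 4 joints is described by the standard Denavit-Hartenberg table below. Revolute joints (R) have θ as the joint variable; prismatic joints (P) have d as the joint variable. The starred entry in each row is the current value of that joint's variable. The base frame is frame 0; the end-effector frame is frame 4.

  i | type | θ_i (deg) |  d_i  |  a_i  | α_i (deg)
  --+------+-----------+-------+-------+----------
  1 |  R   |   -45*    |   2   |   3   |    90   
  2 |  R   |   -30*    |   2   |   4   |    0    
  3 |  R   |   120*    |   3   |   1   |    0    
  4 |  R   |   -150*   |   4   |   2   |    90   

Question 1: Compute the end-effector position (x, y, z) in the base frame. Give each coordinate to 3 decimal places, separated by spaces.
-1.086 -11.642 -0.732

after link 1: o_1 = (2.1213, -2.1213, 2.0000)
after link 2: o_2 = (3.1566, -5.9850, 0.0000)
after link 3: o_3 = (1.0353, -8.1063, 1.0000)
after link 4: o_4 = (-1.0860, -11.6419, -0.7321)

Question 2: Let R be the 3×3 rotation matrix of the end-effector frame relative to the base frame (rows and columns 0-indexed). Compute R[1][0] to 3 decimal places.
End-effector x-axis (col 0 of R) = (0.3536,-0.3536,-0.8660)
R[1][0] = -0.3536

-0.354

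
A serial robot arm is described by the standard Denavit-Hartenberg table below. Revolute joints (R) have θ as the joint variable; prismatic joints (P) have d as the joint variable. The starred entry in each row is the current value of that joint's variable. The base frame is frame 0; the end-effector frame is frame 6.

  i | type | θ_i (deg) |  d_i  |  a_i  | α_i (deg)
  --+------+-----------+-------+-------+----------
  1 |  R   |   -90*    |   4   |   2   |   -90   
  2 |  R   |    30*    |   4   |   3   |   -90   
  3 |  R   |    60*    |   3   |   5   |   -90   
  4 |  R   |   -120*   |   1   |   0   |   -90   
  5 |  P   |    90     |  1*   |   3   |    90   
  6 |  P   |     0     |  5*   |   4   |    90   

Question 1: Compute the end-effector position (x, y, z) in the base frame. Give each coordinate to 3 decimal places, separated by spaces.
after link 1: o_1 = (0.0000, -2.0000, 4.0000)
after link 2: o_2 = (4.0000, -4.5981, 2.5000)
after link 3: o_3 = (-0.3301, -5.2631, -1.3481)
after link 4: o_4 = (-0.8301, -4.5131, -0.9151)
after link 5: o_5 = (-0.0801, -6.8881, -2.8636)
after link 6: o_6 = (4.0849, -6.6405, -7.7207)

4.085 -6.641 -7.721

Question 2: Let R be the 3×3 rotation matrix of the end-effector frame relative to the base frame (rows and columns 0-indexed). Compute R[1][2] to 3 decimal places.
0.125

End-effector z-axis (col 2 of R) = (0.7500,0.1250,0.6495)
R[1][2] = 0.1250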